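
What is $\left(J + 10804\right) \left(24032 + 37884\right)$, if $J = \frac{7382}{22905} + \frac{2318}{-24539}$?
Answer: $\frac{375996482242063808}{562065795} \approx 6.6895 \cdot 10^{8}$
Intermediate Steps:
$J = \frac{128053108}{562065795}$ ($J = 7382 \cdot \frac{1}{22905} + 2318 \left(- \frac{1}{24539}\right) = \frac{7382}{22905} - \frac{2318}{24539} = \frac{128053108}{562065795} \approx 0.22783$)
$\left(J + 10804\right) \left(24032 + 37884\right) = \left(\frac{128053108}{562065795} + 10804\right) \left(24032 + 37884\right) = \frac{6072686902288}{562065795} \cdot 61916 = \frac{375996482242063808}{562065795}$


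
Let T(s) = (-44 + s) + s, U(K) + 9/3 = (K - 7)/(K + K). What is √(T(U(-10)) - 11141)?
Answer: I*√1118930/10 ≈ 105.78*I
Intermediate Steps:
U(K) = -3 + (-7 + K)/(2*K) (U(K) = -3 + (K - 7)/(K + K) = -3 + (-7 + K)/((2*K)) = -3 + (-7 + K)*(1/(2*K)) = -3 + (-7 + K)/(2*K))
T(s) = -44 + 2*s
√(T(U(-10)) - 11141) = √((-44 + 2*((½)*(-7 - 5*(-10))/(-10))) - 11141) = √((-44 + 2*((½)*(-⅒)*(-7 + 50))) - 11141) = √((-44 + 2*((½)*(-⅒)*43)) - 11141) = √((-44 + 2*(-43/20)) - 11141) = √((-44 - 43/10) - 11141) = √(-483/10 - 11141) = √(-111893/10) = I*√1118930/10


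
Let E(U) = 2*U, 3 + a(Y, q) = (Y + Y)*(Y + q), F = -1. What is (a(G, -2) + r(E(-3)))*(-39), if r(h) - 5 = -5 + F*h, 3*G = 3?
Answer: -39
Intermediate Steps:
G = 1 (G = (⅓)*3 = 1)
a(Y, q) = -3 + 2*Y*(Y + q) (a(Y, q) = -3 + (Y + Y)*(Y + q) = -3 + (2*Y)*(Y + q) = -3 + 2*Y*(Y + q))
r(h) = -h (r(h) = 5 + (-5 - h) = -h)
(a(G, -2) + r(E(-3)))*(-39) = ((-3 + 2*1² + 2*1*(-2)) - 2*(-3))*(-39) = ((-3 + 2*1 - 4) - 1*(-6))*(-39) = ((-3 + 2 - 4) + 6)*(-39) = (-5 + 6)*(-39) = 1*(-39) = -39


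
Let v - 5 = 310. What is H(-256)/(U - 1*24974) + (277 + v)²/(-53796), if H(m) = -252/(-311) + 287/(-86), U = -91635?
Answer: -273258002144759/41945068198986 ≈ -6.5147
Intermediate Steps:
v = 315 (v = 5 + 310 = 315)
H(m) = -67585/26746 (H(m) = -252*(-1/311) + 287*(-1/86) = 252/311 - 287/86 = -67585/26746)
H(-256)/(U - 1*24974) + (277 + v)²/(-53796) = -67585/(26746*(-91635 - 1*24974)) + (277 + 315)²/(-53796) = -67585/(26746*(-91635 - 24974)) + 592²*(-1/53796) = -67585/26746/(-116609) + 350464*(-1/53796) = -67585/26746*(-1/116609) - 87616/13449 = 67585/3118824314 - 87616/13449 = -273258002144759/41945068198986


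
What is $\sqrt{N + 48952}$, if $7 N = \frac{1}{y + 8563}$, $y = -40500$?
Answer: $\frac{\sqrt{2446553723274353}}{223559} \approx 221.25$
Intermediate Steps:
$N = - \frac{1}{223559}$ ($N = \frac{1}{7 \left(-40500 + 8563\right)} = \frac{1}{7 \left(-31937\right)} = \frac{1}{7} \left(- \frac{1}{31937}\right) = - \frac{1}{223559} \approx -4.4731 \cdot 10^{-6}$)
$\sqrt{N + 48952} = \sqrt{- \frac{1}{223559} + 48952} = \sqrt{\frac{10943660167}{223559}} = \frac{\sqrt{2446553723274353}}{223559}$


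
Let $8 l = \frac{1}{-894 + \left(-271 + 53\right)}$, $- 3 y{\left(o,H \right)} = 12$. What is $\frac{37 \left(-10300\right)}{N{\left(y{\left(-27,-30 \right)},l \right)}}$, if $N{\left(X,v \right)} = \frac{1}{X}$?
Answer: $1524400$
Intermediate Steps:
$y{\left(o,H \right)} = -4$ ($y{\left(o,H \right)} = \left(- \frac{1}{3}\right) 12 = -4$)
$l = - \frac{1}{8896}$ ($l = \frac{1}{8 \left(-894 + \left(-271 + 53\right)\right)} = \frac{1}{8 \left(-894 - 218\right)} = \frac{1}{8 \left(-1112\right)} = \frac{1}{8} \left(- \frac{1}{1112}\right) = - \frac{1}{8896} \approx -0.00011241$)
$\frac{37 \left(-10300\right)}{N{\left(y{\left(-27,-30 \right)},l \right)}} = \frac{37 \left(-10300\right)}{\frac{1}{-4}} = - \frac{381100}{- \frac{1}{4}} = \left(-381100\right) \left(-4\right) = 1524400$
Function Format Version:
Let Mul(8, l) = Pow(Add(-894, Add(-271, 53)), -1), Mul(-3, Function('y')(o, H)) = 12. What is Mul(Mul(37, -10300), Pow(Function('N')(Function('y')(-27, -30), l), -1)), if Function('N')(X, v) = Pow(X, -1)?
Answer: 1524400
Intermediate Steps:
Function('y')(o, H) = -4 (Function('y')(o, H) = Mul(Rational(-1, 3), 12) = -4)
l = Rational(-1, 8896) (l = Mul(Rational(1, 8), Pow(Add(-894, Add(-271, 53)), -1)) = Mul(Rational(1, 8), Pow(Add(-894, -218), -1)) = Mul(Rational(1, 8), Pow(-1112, -1)) = Mul(Rational(1, 8), Rational(-1, 1112)) = Rational(-1, 8896) ≈ -0.00011241)
Mul(Mul(37, -10300), Pow(Function('N')(Function('y')(-27, -30), l), -1)) = Mul(Mul(37, -10300), Pow(Pow(-4, -1), -1)) = Mul(-381100, Pow(Rational(-1, 4), -1)) = Mul(-381100, -4) = 1524400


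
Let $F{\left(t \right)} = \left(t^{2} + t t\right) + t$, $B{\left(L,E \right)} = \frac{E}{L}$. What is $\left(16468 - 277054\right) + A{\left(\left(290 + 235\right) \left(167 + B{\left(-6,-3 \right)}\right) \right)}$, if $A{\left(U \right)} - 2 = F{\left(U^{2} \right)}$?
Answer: $\frac{956789590687106087203}{8} \approx 1.196 \cdot 10^{20}$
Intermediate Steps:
$F{\left(t \right)} = t + 2 t^{2}$ ($F{\left(t \right)} = \left(t^{2} + t^{2}\right) + t = 2 t^{2} + t = t + 2 t^{2}$)
$A{\left(U \right)} = 2 + U^{2} \left(1 + 2 U^{2}\right)$
$\left(16468 - 277054\right) + A{\left(\left(290 + 235\right) \left(167 + B{\left(-6,-3 \right)}\right) \right)} = \left(16468 - 277054\right) + \left(2 + \left(\left(290 + 235\right) \left(167 - \frac{3}{-6}\right)\right)^{2} + 2 \left(\left(290 + 235\right) \left(167 - \frac{3}{-6}\right)\right)^{4}\right) = -260586 + \left(2 + \left(525 \left(167 - - \frac{1}{2}\right)\right)^{2} + 2 \left(525 \left(167 - - \frac{1}{2}\right)\right)^{4}\right) = -260586 + \left(2 + \left(525 \left(167 + \frac{1}{2}\right)\right)^{2} + 2 \left(525 \left(167 + \frac{1}{2}\right)\right)^{4}\right) = -260586 + \left(2 + \left(525 \cdot \frac{335}{2}\right)^{2} + 2 \left(525 \cdot \frac{335}{2}\right)^{4}\right) = -260586 + \left(2 + \left(\frac{175875}{2}\right)^{2} + 2 \left(\frac{175875}{2}\right)^{4}\right) = -260586 + \left(2 + \frac{30932015625}{4} + 2 \cdot \frac{956789590625244140625}{16}\right) = -260586 + \left(2 + \frac{30932015625}{4} + \frac{956789590625244140625}{8}\right) = -260586 + \frac{956789590687108171891}{8} = \frac{956789590687106087203}{8}$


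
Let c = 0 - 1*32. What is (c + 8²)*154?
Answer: 4928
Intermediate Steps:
c = -32 (c = 0 - 32 = -32)
(c + 8²)*154 = (-32 + 8²)*154 = (-32 + 64)*154 = 32*154 = 4928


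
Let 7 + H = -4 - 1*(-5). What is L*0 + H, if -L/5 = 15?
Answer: -6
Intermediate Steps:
L = -75 (L = -5*15 = -75)
H = -6 (H = -7 + (-4 - 1*(-5)) = -7 + (-4 + 5) = -7 + 1 = -6)
L*0 + H = -75*0 - 6 = 0 - 6 = -6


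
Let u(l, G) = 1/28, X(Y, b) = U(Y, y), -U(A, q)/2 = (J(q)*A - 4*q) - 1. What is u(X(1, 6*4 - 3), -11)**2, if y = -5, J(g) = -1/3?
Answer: 1/784 ≈ 0.0012755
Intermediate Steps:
J(g) = -1/3 (J(g) = -1*1/3 = -1/3)
U(A, q) = 2 + 8*q + 2*A/3 (U(A, q) = -2*((-A/3 - 4*q) - 1) = -2*((-4*q - A/3) - 1) = -2*(-1 - 4*q - A/3) = 2 + 8*q + 2*A/3)
X(Y, b) = -38 + 2*Y/3 (X(Y, b) = 2 + 8*(-5) + 2*Y/3 = 2 - 40 + 2*Y/3 = -38 + 2*Y/3)
u(l, G) = 1/28
u(X(1, 6*4 - 3), -11)**2 = (1/28)**2 = 1/784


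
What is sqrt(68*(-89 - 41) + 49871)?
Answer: 3*sqrt(4559) ≈ 202.56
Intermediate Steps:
sqrt(68*(-89 - 41) + 49871) = sqrt(68*(-130) + 49871) = sqrt(-8840 + 49871) = sqrt(41031) = 3*sqrt(4559)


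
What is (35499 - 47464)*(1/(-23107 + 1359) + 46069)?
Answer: -11987836530615/21748 ≈ -5.5122e+8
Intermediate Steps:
(35499 - 47464)*(1/(-23107 + 1359) + 46069) = -11965*(1/(-21748) + 46069) = -11965*(-1/21748 + 46069) = -11965*1001908611/21748 = -11987836530615/21748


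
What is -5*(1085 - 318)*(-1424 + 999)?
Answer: 1629875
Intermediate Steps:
-5*(1085 - 318)*(-1424 + 999) = -3835*(-425) = -5*(-325975) = 1629875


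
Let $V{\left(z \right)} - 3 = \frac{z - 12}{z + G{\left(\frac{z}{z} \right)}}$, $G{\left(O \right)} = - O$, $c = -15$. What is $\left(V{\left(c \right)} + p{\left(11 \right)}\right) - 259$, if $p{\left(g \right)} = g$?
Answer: $- \frac{3893}{16} \approx -243.31$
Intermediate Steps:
$V{\left(z \right)} = 3 + \frac{-12 + z}{-1 + z}$ ($V{\left(z \right)} = 3 + \frac{z - 12}{z - \frac{z}{z}} = 3 + \frac{-12 + z}{z - 1} = 3 + \frac{-12 + z}{-1 + z}$)
$\left(V{\left(c \right)} + p{\left(11 \right)}\right) - 259 = \left(\frac{-15 + 4 \left(-15\right)}{-1 - 15} + 11\right) - 259 = \left(\frac{-15 - 60}{-16} + 11\right) - 259 = \left(\left(- \frac{1}{16}\right) \left(-75\right) + 11\right) - 259 = \left(\frac{75}{16} + 11\right) - 259 = \frac{251}{16} - 259 = - \frac{3893}{16}$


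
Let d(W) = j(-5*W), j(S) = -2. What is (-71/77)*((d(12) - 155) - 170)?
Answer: 23217/77 ≈ 301.52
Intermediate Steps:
d(W) = -2
(-71/77)*((d(12) - 155) - 170) = (-71/77)*((-2 - 155) - 170) = (-71*1/77)*(-157 - 170) = -71/77*(-327) = 23217/77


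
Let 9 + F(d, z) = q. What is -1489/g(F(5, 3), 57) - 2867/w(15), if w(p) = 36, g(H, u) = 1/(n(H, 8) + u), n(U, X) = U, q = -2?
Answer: -2468651/36 ≈ -68574.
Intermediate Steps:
F(d, z) = -11 (F(d, z) = -9 - 2 = -11)
g(H, u) = 1/(H + u)
-1489/g(F(5, 3), 57) - 2867/w(15) = -1489/(1/(-11 + 57)) - 2867/36 = -1489/(1/46) - 2867*1/36 = -1489/1/46 - 2867/36 = -1489*46 - 2867/36 = -68494 - 2867/36 = -2468651/36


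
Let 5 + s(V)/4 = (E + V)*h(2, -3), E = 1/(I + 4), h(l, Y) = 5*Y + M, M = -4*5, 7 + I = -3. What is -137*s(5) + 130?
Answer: 286720/3 ≈ 95573.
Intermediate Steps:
I = -10 (I = -7 - 3 = -10)
M = -20
h(l, Y) = -20 + 5*Y (h(l, Y) = 5*Y - 20 = -20 + 5*Y)
E = -⅙ (E = 1/(-10 + 4) = 1/(-6) = -⅙ ≈ -0.16667)
s(V) = 10/3 - 140*V (s(V) = -20 + 4*((-⅙ + V)*(-20 + 5*(-3))) = -20 + 4*((-⅙ + V)*(-20 - 15)) = -20 + 4*((-⅙ + V)*(-35)) = -20 + 4*(35/6 - 35*V) = -20 + (70/3 - 140*V) = 10/3 - 140*V)
-137*s(5) + 130 = -137*(10/3 - 140*5) + 130 = -137*(10/3 - 700) + 130 = -137*(-2090/3) + 130 = 286330/3 + 130 = 286720/3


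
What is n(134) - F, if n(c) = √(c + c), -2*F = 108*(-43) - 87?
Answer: -4731/2 + 2*√67 ≈ -2349.1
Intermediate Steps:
F = 4731/2 (F = -(108*(-43) - 87)/2 = -(-4644 - 87)/2 = -½*(-4731) = 4731/2 ≈ 2365.5)
n(c) = √2*√c (n(c) = √(2*c) = √2*√c)
n(134) - F = √2*√134 - 1*4731/2 = 2*√67 - 4731/2 = -4731/2 + 2*√67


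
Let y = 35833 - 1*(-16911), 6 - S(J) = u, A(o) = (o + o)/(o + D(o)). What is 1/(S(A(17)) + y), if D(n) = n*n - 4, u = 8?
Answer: 1/52742 ≈ 1.8960e-5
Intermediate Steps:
D(n) = -4 + n² (D(n) = n² - 4 = -4 + n²)
A(o) = 2*o/(-4 + o + o²) (A(o) = (o + o)/(o + (-4 + o²)) = (2*o)/(-4 + o + o²) = 2*o/(-4 + o + o²))
S(J) = -2 (S(J) = 6 - 1*8 = 6 - 8 = -2)
y = 52744 (y = 35833 + 16911 = 52744)
1/(S(A(17)) + y) = 1/(-2 + 52744) = 1/52742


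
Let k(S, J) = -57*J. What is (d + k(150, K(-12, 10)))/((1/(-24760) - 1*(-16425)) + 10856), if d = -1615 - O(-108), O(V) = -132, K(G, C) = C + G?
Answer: -33896440/675477559 ≈ -0.050181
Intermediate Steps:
d = -1483 (d = -1615 - 1*(-132) = -1615 + 132 = -1483)
(d + k(150, K(-12, 10)))/((1/(-24760) - 1*(-16425)) + 10856) = (-1483 - 57*(10 - 12))/((1/(-24760) - 1*(-16425)) + 10856) = (-1483 - 57*(-2))/((-1/24760 + 16425) + 10856) = (-1483 + 114)/(406682999/24760 + 10856) = -1369/675477559/24760 = -1369*24760/675477559 = -33896440/675477559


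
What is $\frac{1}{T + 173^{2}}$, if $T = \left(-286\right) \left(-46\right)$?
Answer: $\frac{1}{43085} \approx 2.321 \cdot 10^{-5}$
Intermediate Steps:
$T = 13156$
$\frac{1}{T + 173^{2}} = \frac{1}{13156 + 173^{2}} = \frac{1}{13156 + 29929} = \frac{1}{43085}$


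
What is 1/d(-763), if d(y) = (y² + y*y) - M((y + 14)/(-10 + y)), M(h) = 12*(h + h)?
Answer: 773/900015298 ≈ 8.5887e-7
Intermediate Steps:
M(h) = 24*h (M(h) = 12*(2*h) = 24*h)
d(y) = 2*y² - 24*(14 + y)/(-10 + y) (d(y) = (y² + y*y) - 24*(y + 14)/(-10 + y) = (y² + y²) - 24*(14 + y)/(-10 + y) = 2*y² - 24*(14 + y)/(-10 + y))
1/d(-763) = 1/(2*(-168 - 12*(-763) + (-763)²*(-10 - 763))/(-10 - 763)) = 1/(2*(-168 + 9156 + 582169*(-773))/(-773)) = 1/(2*(-1/773)*(-168 + 9156 - 450016637)) = 1/(2*(-1/773)*(-450007649)) = 1/(900015298/773) = 773/900015298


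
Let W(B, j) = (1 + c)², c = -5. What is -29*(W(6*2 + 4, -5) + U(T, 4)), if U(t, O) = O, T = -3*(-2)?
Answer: -580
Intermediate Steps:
W(B, j) = 16 (W(B, j) = (1 - 5)² = (-4)² = 16)
T = 6
-29*(W(6*2 + 4, -5) + U(T, 4)) = -29*(16 + 4) = -29*20 = -580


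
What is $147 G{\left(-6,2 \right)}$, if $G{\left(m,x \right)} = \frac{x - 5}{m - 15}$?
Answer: $21$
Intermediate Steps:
$G{\left(m,x \right)} = \frac{-5 + x}{-15 + m}$
$147 G{\left(-6,2 \right)} = 147 \frac{-5 + 2}{-15 - 6} = 147 \frac{1}{-21} \left(-3\right) = 147 \left(\left(- \frac{1}{21}\right) \left(-3\right)\right) = 147 \cdot \frac{1}{7} = 21$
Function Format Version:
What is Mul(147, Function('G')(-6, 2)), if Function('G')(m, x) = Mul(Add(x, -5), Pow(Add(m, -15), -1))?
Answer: 21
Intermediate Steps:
Function('G')(m, x) = Mul(Pow(Add(-15, m), -1), Add(-5, x)) (Function('G')(m, x) = Mul(Add(-5, x), Pow(Add(-15, m), -1)) = Mul(Pow(Add(-15, m), -1), Add(-5, x)))
Mul(147, Function('G')(-6, 2)) = Mul(147, Mul(Pow(Add(-15, -6), -1), Add(-5, 2))) = Mul(147, Mul(Pow(-21, -1), -3)) = Mul(147, Mul(Rational(-1, 21), -3)) = Mul(147, Rational(1, 7)) = 21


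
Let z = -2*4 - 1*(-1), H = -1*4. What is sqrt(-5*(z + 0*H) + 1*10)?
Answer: 3*sqrt(5) ≈ 6.7082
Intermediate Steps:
H = -4
z = -7 (z = -8 + 1 = -7)
sqrt(-5*(z + 0*H) + 1*10) = sqrt(-5*(-7 + 0*(-4)) + 1*10) = sqrt(-5*(-7 + 0) + 10) = sqrt(-5*(-7) + 10) = sqrt(35 + 10) = sqrt(45) = 3*sqrt(5)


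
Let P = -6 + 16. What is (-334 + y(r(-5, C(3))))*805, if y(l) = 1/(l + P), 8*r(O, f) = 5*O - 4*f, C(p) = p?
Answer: -11554970/43 ≈ -2.6872e+5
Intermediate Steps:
P = 10
r(O, f) = -f/2 + 5*O/8 (r(O, f) = (5*O - 4*f)/8 = (-4*f + 5*O)/8 = -f/2 + 5*O/8)
y(l) = 1/(10 + l) (y(l) = 1/(l + 10) = 1/(10 + l))
(-334 + y(r(-5, C(3))))*805 = (-334 + 1/(10 + (-1/2*3 + (5/8)*(-5))))*805 = (-334 + 1/(10 + (-3/2 - 25/8)))*805 = (-334 + 1/(10 - 37/8))*805 = (-334 + 1/(43/8))*805 = (-334 + 8/43)*805 = -14354/43*805 = -11554970/43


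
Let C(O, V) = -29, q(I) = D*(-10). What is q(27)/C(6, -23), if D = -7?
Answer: -70/29 ≈ -2.4138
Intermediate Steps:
q(I) = 70 (q(I) = -7*(-10) = 70)
q(27)/C(6, -23) = 70/(-29) = 70*(-1/29) = -70/29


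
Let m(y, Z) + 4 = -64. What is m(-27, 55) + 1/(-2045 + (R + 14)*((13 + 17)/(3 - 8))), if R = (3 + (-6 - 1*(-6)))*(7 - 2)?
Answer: -150893/2219 ≈ -68.000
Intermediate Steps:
R = 15 (R = (3 + (-6 + 6))*5 = (3 + 0)*5 = 3*5 = 15)
m(y, Z) = -68 (m(y, Z) = -4 - 64 = -68)
m(-27, 55) + 1/(-2045 + (R + 14)*((13 + 17)/(3 - 8))) = -68 + 1/(-2045 + (15 + 14)*((13 + 17)/(3 - 8))) = -68 + 1/(-2045 + 29*(30/(-5))) = -68 + 1/(-2045 + 29*(30*(-⅕))) = -68 + 1/(-2045 + 29*(-6)) = -68 + 1/(-2045 - 174) = -68 + 1/(-2219) = -68 - 1/2219 = -150893/2219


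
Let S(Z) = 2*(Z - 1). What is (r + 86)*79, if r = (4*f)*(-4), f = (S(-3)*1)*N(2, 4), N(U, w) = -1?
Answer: -3318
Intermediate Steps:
S(Z) = -2 + 2*Z (S(Z) = 2*(-1 + Z) = -2 + 2*Z)
f = 8 (f = ((-2 + 2*(-3))*1)*(-1) = ((-2 - 6)*1)*(-1) = -8*1*(-1) = -8*(-1) = 8)
r = -128 (r = (4*8)*(-4) = 32*(-4) = -128)
(r + 86)*79 = (-128 + 86)*79 = -42*79 = -3318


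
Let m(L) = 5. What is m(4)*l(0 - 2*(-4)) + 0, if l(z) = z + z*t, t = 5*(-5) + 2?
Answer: -880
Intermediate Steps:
t = -23 (t = -25 + 2 = -23)
l(z) = -22*z (l(z) = z + z*(-23) = z - 23*z = -22*z)
m(4)*l(0 - 2*(-4)) + 0 = 5*(-22*(0 - 2*(-4))) + 0 = 5*(-22*(0 + 8)) + 0 = 5*(-22*8) + 0 = 5*(-176) + 0 = -880 + 0 = -880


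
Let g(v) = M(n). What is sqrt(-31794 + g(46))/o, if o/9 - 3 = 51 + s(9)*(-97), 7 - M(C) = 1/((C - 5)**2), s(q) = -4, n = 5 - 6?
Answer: I*sqrt(1144333)/23868 ≈ 0.044819*I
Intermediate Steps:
n = -1
M(C) = 7 - 1/(-5 + C)**2 (M(C) = 7 - 1/((C - 5)**2) = 7 - 1/((-5 + C)**2) = 7 - 1/(-5 + C)**2)
g(v) = 251/36 (g(v) = 7 - 1/(-5 - 1)**2 = 7 - 1/(-6)**2 = 7 - 1*1/36 = 7 - 1/36 = 251/36)
o = 3978 (o = 27 + 9*(51 - 4*(-97)) = 27 + 9*(51 + 388) = 27 + 9*439 = 27 + 3951 = 3978)
sqrt(-31794 + g(46))/o = sqrt(-31794 + 251/36)/3978 = sqrt(-1144333/36)*(1/3978) = (I*sqrt(1144333)/6)*(1/3978) = I*sqrt(1144333)/23868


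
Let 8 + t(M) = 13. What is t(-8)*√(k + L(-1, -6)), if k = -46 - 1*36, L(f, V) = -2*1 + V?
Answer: 15*I*√10 ≈ 47.434*I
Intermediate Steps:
L(f, V) = -2 + V
t(M) = 5 (t(M) = -8 + 13 = 5)
k = -82 (k = -46 - 36 = -82)
t(-8)*√(k + L(-1, -6)) = 5*√(-82 + (-2 - 6)) = 5*√(-82 - 8) = 5*√(-90) = 5*(3*I*√10) = 15*I*√10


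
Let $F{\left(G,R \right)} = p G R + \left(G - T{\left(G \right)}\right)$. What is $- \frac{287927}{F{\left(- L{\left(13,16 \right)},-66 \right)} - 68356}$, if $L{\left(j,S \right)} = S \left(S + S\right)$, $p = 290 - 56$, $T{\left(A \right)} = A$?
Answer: $- \frac{287927}{7838972} \approx -0.03673$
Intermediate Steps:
$p = 234$ ($p = 290 - 56 = 234$)
$L{\left(j,S \right)} = 2 S^{2}$ ($L{\left(j,S \right)} = S 2 S = 2 S^{2}$)
$F{\left(G,R \right)} = 234 G R$ ($F{\left(G,R \right)} = 234 G R + \left(G - G\right) = 234 G R + 0 = 234 G R$)
$- \frac{287927}{F{\left(- L{\left(13,16 \right)},-66 \right)} - 68356} = - \frac{287927}{234 \left(- 2 \cdot 16^{2}\right) \left(-66\right) - 68356} = - \frac{287927}{234 \left(- 2 \cdot 256\right) \left(-66\right) - 68356} = - \frac{287927}{234 \left(\left(-1\right) 512\right) \left(-66\right) - 68356} = - \frac{287927}{234 \left(-512\right) \left(-66\right) - 68356} = - \frac{287927}{7907328 - 68356} = - \frac{287927}{7838972}$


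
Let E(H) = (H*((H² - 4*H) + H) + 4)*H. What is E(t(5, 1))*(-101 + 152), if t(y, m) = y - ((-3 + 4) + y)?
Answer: 0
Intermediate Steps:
t(y, m) = -1 (t(y, m) = y - (1 + y) = y + (-1 - y) = -1)
E(H) = H*(4 + H*(H² - 3*H)) (E(H) = (H*(H² - 3*H) + 4)*H = (4 + H*(H² - 3*H))*H = H*(4 + H*(H² - 3*H)))
E(t(5, 1))*(-101 + 152) = (-(4 + (-1)³ - 3*(-1)²))*(-101 + 152) = -(4 - 1 - 3*1)*51 = -(4 - 1 - 3)*51 = -1*0*51 = 0*51 = 0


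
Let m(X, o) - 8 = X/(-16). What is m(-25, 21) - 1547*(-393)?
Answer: 9727689/16 ≈ 6.0798e+5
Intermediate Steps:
m(X, o) = 8 - X/16 (m(X, o) = 8 + X/(-16) = 8 + X*(-1/16) = 8 - X/16)
m(-25, 21) - 1547*(-393) = (8 - 1/16*(-25)) - 1547*(-393) = (8 + 25/16) + 607971 = 153/16 + 607971 = 9727689/16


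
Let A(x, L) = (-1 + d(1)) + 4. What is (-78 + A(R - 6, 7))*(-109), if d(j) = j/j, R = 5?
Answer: 8066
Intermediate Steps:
d(j) = 1
A(x, L) = 4 (A(x, L) = (-1 + 1) + 4 = 0 + 4 = 4)
(-78 + A(R - 6, 7))*(-109) = (-78 + 4)*(-109) = -74*(-109) = 8066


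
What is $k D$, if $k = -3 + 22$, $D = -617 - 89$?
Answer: $-13414$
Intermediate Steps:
$D = -706$
$k = 19$
$k D = 19 \left(-706\right) = -13414$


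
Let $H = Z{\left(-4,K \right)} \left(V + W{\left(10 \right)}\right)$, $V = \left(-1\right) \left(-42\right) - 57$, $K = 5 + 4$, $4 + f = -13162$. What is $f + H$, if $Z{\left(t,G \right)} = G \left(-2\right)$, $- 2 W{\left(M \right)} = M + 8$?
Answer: $-12734$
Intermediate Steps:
$f = -13166$ ($f = -4 - 13162 = -13166$)
$W{\left(M \right)} = -4 - \frac{M}{2}$ ($W{\left(M \right)} = - \frac{M + 8}{2} = - \frac{8 + M}{2} = -4 - \frac{M}{2}$)
$K = 9$
$Z{\left(t,G \right)} = - 2 G$
$V = -15$ ($V = 42 - 57 = -15$)
$H = 432$ ($H = \left(-2\right) 9 \left(-15 - 9\right) = - 18 \left(-15 - 9\right) = \left(-18\right) \left(-24\right) = 432$)
$f + H = -13166 + 432 = -12734$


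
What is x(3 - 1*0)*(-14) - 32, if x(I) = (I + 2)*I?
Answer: -242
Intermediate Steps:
x(I) = I*(2 + I) (x(I) = (2 + I)*I = I*(2 + I))
x(3 - 1*0)*(-14) - 32 = ((3 - 1*0)*(2 + (3 - 1*0)))*(-14) - 32 = ((3 + 0)*(2 + (3 + 0)))*(-14) - 32 = (3*(2 + 3))*(-14) - 32 = (3*5)*(-14) - 32 = 15*(-14) - 32 = -210 - 32 = -242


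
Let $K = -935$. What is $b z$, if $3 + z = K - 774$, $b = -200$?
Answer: $342400$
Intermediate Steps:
$z = -1712$ ($z = -3 - 1709 = -1712$)
$b z = \left(-200\right) \left(-1712\right) = 342400$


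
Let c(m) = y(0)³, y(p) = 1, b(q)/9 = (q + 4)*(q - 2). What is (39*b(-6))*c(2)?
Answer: 5616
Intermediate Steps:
b(q) = 9*(-2 + q)*(4 + q) (b(q) = 9*((q + 4)*(q - 2)) = 9*((4 + q)*(-2 + q)) = 9*((-2 + q)*(4 + q)) = 9*(-2 + q)*(4 + q))
c(m) = 1 (c(m) = 1³ = 1)
(39*b(-6))*c(2) = (39*(-72 + 9*(-6)² + 18*(-6)))*1 = (39*(-72 + 9*36 - 108))*1 = (39*(-72 + 324 - 108))*1 = (39*144)*1 = 5616*1 = 5616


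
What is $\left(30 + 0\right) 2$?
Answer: $60$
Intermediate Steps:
$\left(30 + 0\right) 2 = 30 \cdot 2 = 60$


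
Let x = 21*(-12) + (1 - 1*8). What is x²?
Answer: 67081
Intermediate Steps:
x = -259 (x = -252 + (1 - 8) = -252 - 7 = -259)
x² = (-259)² = 67081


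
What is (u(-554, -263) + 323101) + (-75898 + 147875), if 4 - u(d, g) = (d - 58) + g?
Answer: 395957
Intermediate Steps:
u(d, g) = 62 - d - g (u(d, g) = 4 - ((d - 58) + g) = 4 - ((-58 + d) + g) = 4 - (-58 + d + g) = 4 + (58 - d - g) = 62 - d - g)
(u(-554, -263) + 323101) + (-75898 + 147875) = ((62 - 1*(-554) - 1*(-263)) + 323101) + (-75898 + 147875) = ((62 + 554 + 263) + 323101) + 71977 = (879 + 323101) + 71977 = 323980 + 71977 = 395957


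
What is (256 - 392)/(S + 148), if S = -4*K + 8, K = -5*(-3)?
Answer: -17/12 ≈ -1.4167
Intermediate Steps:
K = 15
S = -52 (S = -4*15 + 8 = -60 + 8 = -52)
(256 - 392)/(S + 148) = (256 - 392)/(-52 + 148) = -136/96 = -136*1/96 = -17/12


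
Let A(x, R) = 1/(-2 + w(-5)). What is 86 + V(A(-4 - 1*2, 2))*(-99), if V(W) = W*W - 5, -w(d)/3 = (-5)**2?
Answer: 313150/539 ≈ 580.98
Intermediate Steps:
w(d) = -75 (w(d) = -3*(-5)**2 = -3*25 = -75)
A(x, R) = -1/77 (A(x, R) = 1/(-2 - 75) = 1/(-77) = -1/77)
V(W) = -5 + W**2 (V(W) = W**2 - 5 = -5 + W**2)
86 + V(A(-4 - 1*2, 2))*(-99) = 86 + (-5 + (-1/77)**2)*(-99) = 86 + (-5 + 1/5929)*(-99) = 86 - 29644/5929*(-99) = 86 + 266796/539 = 313150/539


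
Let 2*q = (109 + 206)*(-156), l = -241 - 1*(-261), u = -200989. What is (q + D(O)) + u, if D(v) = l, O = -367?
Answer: -225539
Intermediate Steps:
l = 20 (l = -241 + 261 = 20)
D(v) = 20
q = -24570 (q = ((109 + 206)*(-156))/2 = (315*(-156))/2 = (1/2)*(-49140) = -24570)
(q + D(O)) + u = (-24570 + 20) - 200989 = -24550 - 200989 = -225539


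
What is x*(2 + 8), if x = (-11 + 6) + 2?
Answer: -30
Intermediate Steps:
x = -3 (x = -5 + 2 = -3)
x*(2 + 8) = -3*(2 + 8) = -3*10 = -30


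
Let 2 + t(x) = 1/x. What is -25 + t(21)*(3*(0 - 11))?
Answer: 276/7 ≈ 39.429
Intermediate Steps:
t(x) = -2 + 1/x
-25 + t(21)*(3*(0 - 11)) = -25 + (-2 + 1/21)*(3*(0 - 11)) = -25 + (-2 + 1/21)*(3*(-11)) = -25 - 41/21*(-33) = -25 + 451/7 = 276/7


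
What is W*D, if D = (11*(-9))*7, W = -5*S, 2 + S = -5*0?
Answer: -6930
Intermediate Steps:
S = -2 (S = -2 - 5*0 = -2 + 0 = -2)
W = 10 (W = -5*(-2) = 10)
D = -693 (D = -99*7 = -693)
W*D = 10*(-693) = -6930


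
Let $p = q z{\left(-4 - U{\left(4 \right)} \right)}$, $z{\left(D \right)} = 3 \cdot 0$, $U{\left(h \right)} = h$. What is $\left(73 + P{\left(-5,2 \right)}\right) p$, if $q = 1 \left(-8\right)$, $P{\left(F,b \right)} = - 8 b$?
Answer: $0$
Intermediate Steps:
$z{\left(D \right)} = 0$
$q = -8$
$p = 0$ ($p = \left(-8\right) 0 = 0$)
$\left(73 + P{\left(-5,2 \right)}\right) p = \left(73 - 16\right) 0 = 57 \cdot 0 = 0$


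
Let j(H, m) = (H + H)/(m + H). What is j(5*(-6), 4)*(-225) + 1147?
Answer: 8161/13 ≈ 627.77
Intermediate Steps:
j(H, m) = 2*H/(H + m) (j(H, m) = (2*H)/(H + m) = 2*H/(H + m))
j(5*(-6), 4)*(-225) + 1147 = (2*(5*(-6))/(5*(-6) + 4))*(-225) + 1147 = (2*(-30)/(-30 + 4))*(-225) + 1147 = (2*(-30)/(-26))*(-225) + 1147 = (2*(-30)*(-1/26))*(-225) + 1147 = (30/13)*(-225) + 1147 = -6750/13 + 1147 = 8161/13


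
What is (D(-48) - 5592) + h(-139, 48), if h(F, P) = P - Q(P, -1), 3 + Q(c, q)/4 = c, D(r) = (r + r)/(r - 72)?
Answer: -28616/5 ≈ -5723.2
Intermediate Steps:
D(r) = 2*r/(-72 + r) (D(r) = (2*r)/(-72 + r) = 2*r/(-72 + r))
Q(c, q) = -12 + 4*c
h(F, P) = 12 - 3*P (h(F, P) = P - (-12 + 4*P) = P + (12 - 4*P) = 12 - 3*P)
(D(-48) - 5592) + h(-139, 48) = (2*(-48)/(-72 - 48) - 5592) + (12 - 3*48) = (2*(-48)/(-120) - 5592) + (12 - 144) = (2*(-48)*(-1/120) - 5592) - 132 = (⅘ - 5592) - 132 = -27956/5 - 132 = -28616/5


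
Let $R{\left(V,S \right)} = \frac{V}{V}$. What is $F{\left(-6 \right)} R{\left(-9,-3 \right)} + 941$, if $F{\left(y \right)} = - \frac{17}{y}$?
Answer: $\frac{5663}{6} \approx 943.83$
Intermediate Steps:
$R{\left(V,S \right)} = 1$
$F{\left(-6 \right)} R{\left(-9,-3 \right)} + 941 = - \frac{17}{-6} \cdot 1 + 941 = \left(-17\right) \left(- \frac{1}{6}\right) 1 + 941 = \frac{17}{6} \cdot 1 + 941 = \frac{17}{6} + 941 = \frac{5663}{6}$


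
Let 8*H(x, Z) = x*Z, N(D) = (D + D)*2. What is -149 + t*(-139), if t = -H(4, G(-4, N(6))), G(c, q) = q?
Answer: 1519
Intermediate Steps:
N(D) = 4*D (N(D) = (2*D)*2 = 4*D)
H(x, Z) = Z*x/8 (H(x, Z) = (x*Z)/8 = (Z*x)/8 = Z*x/8)
t = -12 (t = -4*6*4/8 = -24*4/8 = -1*12 = -12)
-149 + t*(-139) = -149 - 12*(-139) = -149 + 1668 = 1519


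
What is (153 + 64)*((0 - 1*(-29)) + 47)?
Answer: 16492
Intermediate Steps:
(153 + 64)*((0 - 1*(-29)) + 47) = 217*((0 + 29) + 47) = 217*(29 + 47) = 217*76 = 16492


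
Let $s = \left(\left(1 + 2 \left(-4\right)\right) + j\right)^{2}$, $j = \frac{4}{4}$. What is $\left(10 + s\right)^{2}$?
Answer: $2116$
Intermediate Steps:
$j = 1$ ($j = 4 \cdot \frac{1}{4} = 1$)
$s = 36$ ($s = \left(\left(1 + 2 \left(-4\right)\right) + 1\right)^{2} = \left(\left(1 - 8\right) + 1\right)^{2} = \left(-7 + 1\right)^{2} = \left(-6\right)^{2} = 36$)
$\left(10 + s\right)^{2} = \left(10 + 36\right)^{2} = 46^{2} = 2116$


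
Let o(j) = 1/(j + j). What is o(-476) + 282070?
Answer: 268530639/952 ≈ 2.8207e+5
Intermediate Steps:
o(j) = 1/(2*j)
o(-476) + 282070 = (½)/(-476) + 282070 = (½)*(-1/476) + 282070 = -1/952 + 282070 = 268530639/952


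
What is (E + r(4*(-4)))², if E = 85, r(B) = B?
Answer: 4761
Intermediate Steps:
(E + r(4*(-4)))² = (85 + 4*(-4))² = (85 - 16)² = 69² = 4761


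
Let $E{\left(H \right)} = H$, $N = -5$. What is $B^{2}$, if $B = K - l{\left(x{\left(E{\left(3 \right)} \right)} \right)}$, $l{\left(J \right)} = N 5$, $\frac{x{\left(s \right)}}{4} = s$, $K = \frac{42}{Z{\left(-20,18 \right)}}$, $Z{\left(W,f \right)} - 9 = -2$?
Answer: $961$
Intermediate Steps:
$Z{\left(W,f \right)} = 7$ ($Z{\left(W,f \right)} = 9 - 2 = 7$)
$K = 6$ ($K = \frac{42}{7} = 42 \cdot \frac{1}{7} = 6$)
$x{\left(s \right)} = 4 s$
$l{\left(J \right)} = -25$ ($l{\left(J \right)} = \left(-5\right) 5 = -25$)
$B = 31$ ($B = 6 - -25 = 6 + 25 = 31$)
$B^{2} = 31^{2} = 961$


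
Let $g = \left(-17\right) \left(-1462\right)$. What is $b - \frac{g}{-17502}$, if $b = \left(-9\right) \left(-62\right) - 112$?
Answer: $\frac{3915373}{8751} \approx 447.42$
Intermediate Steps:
$g = 24854$
$b = 446$ ($b = 558 - 112 = 446$)
$b - \frac{g}{-17502} = 446 - \frac{24854}{-17502} = 446 - 24854 \left(- \frac{1}{17502}\right) = 446 - - \frac{12427}{8751} = 446 + \frac{12427}{8751} = \frac{3915373}{8751}$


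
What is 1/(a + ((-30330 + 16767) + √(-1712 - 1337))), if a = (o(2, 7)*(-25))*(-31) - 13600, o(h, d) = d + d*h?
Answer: -10888/118551593 - I*√3049/118551593 ≈ -9.1842e-5 - 4.6577e-7*I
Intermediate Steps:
a = 2675 (a = ((7*(1 + 2))*(-25))*(-31) - 13600 = ((7*3)*(-25))*(-31) - 13600 = (21*(-25))*(-31) - 13600 = -525*(-31) - 13600 = 16275 - 13600 = 2675)
1/(a + ((-30330 + 16767) + √(-1712 - 1337))) = 1/(2675 + ((-30330 + 16767) + √(-1712 - 1337))) = 1/(2675 + (-13563 + √(-3049))) = 1/(2675 + (-13563 + I*√3049)) = 1/(-10888 + I*√3049)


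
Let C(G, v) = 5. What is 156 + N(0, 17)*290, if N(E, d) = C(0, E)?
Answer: 1606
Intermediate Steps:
N(E, d) = 5
156 + N(0, 17)*290 = 156 + 5*290 = 156 + 1450 = 1606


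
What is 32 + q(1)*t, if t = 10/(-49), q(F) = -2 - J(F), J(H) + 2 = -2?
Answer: 1548/49 ≈ 31.592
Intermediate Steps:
J(H) = -4 (J(H) = -2 - 2 = -4)
q(F) = 2 (q(F) = -2 - 1*(-4) = -2 + 4 = 2)
t = -10/49 (t = 10*(-1/49) = -10/49 ≈ -0.20408)
32 + q(1)*t = 32 + 2*(-10/49) = 32 - 20/49 = 1548/49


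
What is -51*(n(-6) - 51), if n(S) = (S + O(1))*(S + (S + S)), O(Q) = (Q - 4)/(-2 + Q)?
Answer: -153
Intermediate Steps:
O(Q) = (-4 + Q)/(-2 + Q)
n(S) = 3*S*(3 + S) (n(S) = (S + (-4 + 1)/(-2 + 1))*(S + (S + S)) = (S - 3/(-1))*(S + 2*S) = (S - 1*(-3))*(3*S) = (S + 3)*(3*S) = (3 + S)*(3*S) = 3*S*(3 + S))
-51*(n(-6) - 51) = -51*(3*(-6)*(3 - 6) - 51) = -51*(3*(-6)*(-3) - 51) = -51*(54 - 51) = -51*3 = -153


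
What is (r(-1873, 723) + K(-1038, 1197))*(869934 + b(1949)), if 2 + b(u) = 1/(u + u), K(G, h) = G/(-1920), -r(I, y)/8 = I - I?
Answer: 586642124101/1247360 ≈ 4.7031e+5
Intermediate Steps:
r(I, y) = 0 (r(I, y) = -8*(I - I) = -8*0 = 0)
K(G, h) = -G/1920 (K(G, h) = G*(-1/1920) = -G/1920)
b(u) = -2 + 1/(2*u) (b(u) = -2 + 1/(u + u) = -2 + 1/(2*u))
(r(-1873, 723) + K(-1038, 1197))*(869934 + b(1949)) = (0 - 1/1920*(-1038))*(869934 + (-2 + (½)/1949)) = (0 + 173/320)*(869934 + (-2 + (½)*(1/1949))) = 173*(869934 + (-2 + 1/3898))/320 = 173*(869934 - 7795/3898)/320 = (173/320)*(3390994937/3898) = 586642124101/1247360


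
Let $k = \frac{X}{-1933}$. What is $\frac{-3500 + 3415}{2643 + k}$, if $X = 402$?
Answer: $- \frac{9665}{300501} \approx -0.032163$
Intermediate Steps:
$k = - \frac{402}{1933}$ ($k = \frac{402}{-1933} = 402 \left(- \frac{1}{1933}\right) = - \frac{402}{1933} \approx -0.20797$)
$\frac{-3500 + 3415}{2643 + k} = \frac{-3500 + 3415}{2643 - \frac{402}{1933}} = - \frac{85}{\frac{5108517}{1933}} = \left(-85\right) \frac{1933}{5108517} = - \frac{9665}{300501}$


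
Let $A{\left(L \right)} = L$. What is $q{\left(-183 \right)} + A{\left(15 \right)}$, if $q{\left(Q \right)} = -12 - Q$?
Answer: $186$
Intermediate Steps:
$q{\left(-183 \right)} + A{\left(15 \right)} = \left(-12 - -183\right) + 15 = \left(-12 + 183\right) + 15 = 171 + 15 = 186$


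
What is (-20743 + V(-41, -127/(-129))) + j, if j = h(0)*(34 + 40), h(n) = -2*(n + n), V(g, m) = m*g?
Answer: -2681054/129 ≈ -20783.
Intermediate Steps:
V(g, m) = g*m
h(n) = -4*n
j = 0 (j = (-4*0)*(34 + 40) = 0*74 = 0)
(-20743 + V(-41, -127/(-129))) + j = (-20743 - (-5207)/(-129)) + 0 = (-20743 - (-5207)*(-1)/129) + 0 = (-20743 - 41*127/129) + 0 = (-20743 - 5207/129) + 0 = -2681054/129 + 0 = -2681054/129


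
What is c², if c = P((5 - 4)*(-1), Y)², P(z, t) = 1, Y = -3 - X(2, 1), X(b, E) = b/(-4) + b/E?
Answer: 1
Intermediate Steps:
X(b, E) = -b/4 + b/E (X(b, E) = b*(-¼) + b/E = -b/4 + b/E)
Y = -9/2 (Y = -3 - (-¼*2 + 2/1) = -3 - (-½ + 2*1) = -3 - (-½ + 2) = -3 - 1*3/2 = -3 - 3/2 = -9/2 ≈ -4.5000)
c = 1 (c = 1² = 1)
c² = 1² = 1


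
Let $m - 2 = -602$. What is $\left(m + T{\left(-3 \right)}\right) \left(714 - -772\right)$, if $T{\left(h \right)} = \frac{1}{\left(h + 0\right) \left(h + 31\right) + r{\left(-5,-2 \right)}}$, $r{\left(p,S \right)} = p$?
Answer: $- \frac{79353886}{89} \approx -8.9162 \cdot 10^{5}$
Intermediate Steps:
$m = -600$ ($m = 2 - 602 = -600$)
$T{\left(h \right)} = \frac{1}{-5 + h \left(31 + h\right)}$ ($T{\left(h \right)} = \frac{1}{\left(h + 0\right) \left(h + 31\right) - 5} = \frac{1}{h \left(31 + h\right) - 5} = \frac{1}{-5 + h \left(31 + h\right)}$)
$\left(m + T{\left(-3 \right)}\right) \left(714 - -772\right) = \left(-600 + \frac{1}{-5 + \left(-3\right)^{2} + 31 \left(-3\right)}\right) \left(714 - -772\right) = \left(-600 + \frac{1}{-5 + 9 - 93}\right) \left(714 + 772\right) = \left(-600 + \frac{1}{-89}\right) 1486 = \left(-600 - \frac{1}{89}\right) 1486 = \left(- \frac{53401}{89}\right) 1486 = - \frac{79353886}{89}$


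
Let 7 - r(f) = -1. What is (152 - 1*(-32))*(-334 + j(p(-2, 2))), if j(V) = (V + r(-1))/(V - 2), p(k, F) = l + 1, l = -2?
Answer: -185656/3 ≈ -61885.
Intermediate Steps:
r(f) = 8 (r(f) = 7 - 1*(-1) = 7 + 1 = 8)
p(k, F) = -1 (p(k, F) = -2 + 1 = -1)
j(V) = (8 + V)/(-2 + V) (j(V) = (V + 8)/(V - 2) = (8 + V)/(-2 + V))
(152 - 1*(-32))*(-334 + j(p(-2, 2))) = (152 - 1*(-32))*(-334 + (8 - 1)/(-2 - 1)) = (152 + 32)*(-334 + 7/(-3)) = 184*(-334 - 1/3*7) = 184*(-334 - 7/3) = 184*(-1009/3) = -185656/3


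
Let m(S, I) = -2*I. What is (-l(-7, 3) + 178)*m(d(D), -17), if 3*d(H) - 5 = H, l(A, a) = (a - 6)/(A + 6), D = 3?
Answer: 5950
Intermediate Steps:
l(A, a) = (-6 + a)/(6 + A)
d(H) = 5/3 + H/3
(-l(-7, 3) + 178)*m(d(D), -17) = (-(-6 + 3)/(6 - 7) + 178)*(-2*(-17)) = (-(-3)/(-1) + 178)*34 = (-(-1)*(-3) + 178)*34 = (-1*3 + 178)*34 = (-3 + 178)*34 = 175*34 = 5950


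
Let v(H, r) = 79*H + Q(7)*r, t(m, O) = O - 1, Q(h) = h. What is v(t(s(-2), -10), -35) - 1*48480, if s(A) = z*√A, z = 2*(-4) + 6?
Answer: -49594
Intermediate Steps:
z = -2 (z = -8 + 6 = -2)
s(A) = -2*√A
t(m, O) = -1 + O
v(H, r) = 7*r + 79*H (v(H, r) = 79*H + 7*r = 7*r + 79*H)
v(t(s(-2), -10), -35) - 1*48480 = (7*(-35) + 79*(-1 - 10)) - 1*48480 = (-245 + 79*(-11)) - 48480 = (-245 - 869) - 48480 = -1114 - 48480 = -49594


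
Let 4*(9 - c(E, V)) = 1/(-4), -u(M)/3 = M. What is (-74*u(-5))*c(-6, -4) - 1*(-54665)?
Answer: 356845/8 ≈ 44606.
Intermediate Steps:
u(M) = -3*M
c(E, V) = 145/16 (c(E, V) = 9 - ¼/(-4) = 9 - ¼*(-¼) = 9 + 1/16 = 145/16)
(-74*u(-5))*c(-6, -4) - 1*(-54665) = -(-222)*(-5)*(145/16) - 1*(-54665) = -74*15*(145/16) + 54665 = -1110*145/16 + 54665 = -80475/8 + 54665 = 356845/8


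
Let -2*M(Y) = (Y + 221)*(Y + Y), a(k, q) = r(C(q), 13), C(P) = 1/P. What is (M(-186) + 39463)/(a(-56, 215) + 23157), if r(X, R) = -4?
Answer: 45973/23153 ≈ 1.9856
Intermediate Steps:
a(k, q) = -4
M(Y) = -Y*(221 + Y) (M(Y) = -(Y + 221)*(Y + Y)/2 = -(221 + Y)*2*Y/2 = -Y*(221 + Y))
(M(-186) + 39463)/(a(-56, 215) + 23157) = (-1*(-186)*(221 - 186) + 39463)/(-4 + 23157) = (-1*(-186)*35 + 39463)/23153 = (6510 + 39463)*(1/23153) = 45973*(1/23153) = 45973/23153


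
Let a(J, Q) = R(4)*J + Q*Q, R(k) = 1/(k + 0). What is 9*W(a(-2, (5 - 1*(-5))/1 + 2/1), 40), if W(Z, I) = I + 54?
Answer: 846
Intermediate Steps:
R(k) = 1/k
a(J, Q) = Q**2 + J/4 (a(J, Q) = J/4 + Q*Q = J/4 + Q**2 = Q**2 + J/4)
W(Z, I) = 54 + I
9*W(a(-2, (5 - 1*(-5))/1 + 2/1), 40) = 9*(54 + 40) = 9*94 = 846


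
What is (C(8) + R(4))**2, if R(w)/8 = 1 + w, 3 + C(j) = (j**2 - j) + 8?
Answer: 10201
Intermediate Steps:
C(j) = 5 + j**2 - j (C(j) = -3 + ((j**2 - j) + 8) = -3 + (8 + j**2 - j) = 5 + j**2 - j)
R(w) = 8 + 8*w (R(w) = 8*(1 + w) = 8 + 8*w)
(C(8) + R(4))**2 = ((5 + 8**2 - 1*8) + (8 + 8*4))**2 = ((5 + 64 - 8) + (8 + 32))**2 = (61 + 40)**2 = 101**2 = 10201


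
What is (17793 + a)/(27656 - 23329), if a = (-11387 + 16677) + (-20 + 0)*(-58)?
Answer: 24243/4327 ≈ 5.6027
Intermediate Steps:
a = 6450 (a = 5290 - 20*(-58) = 5290 + 1160 = 6450)
(17793 + a)/(27656 - 23329) = (17793 + 6450)/(27656 - 23329) = 24243/4327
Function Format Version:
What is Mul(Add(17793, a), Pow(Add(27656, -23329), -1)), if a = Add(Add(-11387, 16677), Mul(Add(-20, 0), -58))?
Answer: Rational(24243, 4327) ≈ 5.6027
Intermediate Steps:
a = 6450 (a = Add(5290, Mul(-20, -58)) = Add(5290, 1160) = 6450)
Mul(Add(17793, a), Pow(Add(27656, -23329), -1)) = Mul(Add(17793, 6450), Pow(Add(27656, -23329), -1)) = Mul(24243, Pow(4327, -1)) = Mul(24243, Rational(1, 4327)) = Rational(24243, 4327)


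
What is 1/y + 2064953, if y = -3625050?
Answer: 7485557872649/3625050 ≈ 2.0650e+6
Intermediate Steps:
1/y + 2064953 = 1/(-3625050) + 2064953 = -1/3625050 + 2064953 = 7485557872649/3625050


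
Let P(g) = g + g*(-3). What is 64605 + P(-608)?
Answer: 65821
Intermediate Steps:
P(g) = -2*g (P(g) = g - 3*g = -2*g)
64605 + P(-608) = 64605 - 2*(-608) = 64605 + 1216 = 65821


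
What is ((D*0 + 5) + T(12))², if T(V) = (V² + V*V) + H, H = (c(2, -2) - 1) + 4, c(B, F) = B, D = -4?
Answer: 88804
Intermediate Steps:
H = 5 (H = (2 - 1) + 4 = 1 + 4 = 5)
T(V) = 5 + 2*V² (T(V) = (V² + V*V) + 5 = (V² + V²) + 5 = 2*V² + 5 = 5 + 2*V²)
((D*0 + 5) + T(12))² = ((-4*0 + 5) + (5 + 2*12²))² = ((0 + 5) + (5 + 2*144))² = (5 + (5 + 288))² = (5 + 293)² = 298² = 88804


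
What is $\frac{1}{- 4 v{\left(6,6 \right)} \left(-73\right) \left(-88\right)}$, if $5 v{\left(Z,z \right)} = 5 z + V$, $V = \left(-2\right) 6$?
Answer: $- \frac{5}{462528} \approx -1.081 \cdot 10^{-5}$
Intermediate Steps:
$V = -12$
$v{\left(Z,z \right)} = - \frac{12}{5} + z$ ($v{\left(Z,z \right)} = \frac{5 z - 12}{5} = \frac{-12 + 5 z}{5} = - \frac{12}{5} + z$)
$\frac{1}{- 4 v{\left(6,6 \right)} \left(-73\right) \left(-88\right)} = \frac{1}{- 4 \left(- \frac{12}{5} + 6\right) \left(-73\right) \left(-88\right)} = \frac{1}{\left(-4\right) \frac{18}{5} \left(-73\right) \left(-88\right)} = \frac{1}{\left(- \frac{72}{5}\right) \left(-73\right) \left(-88\right)} = \frac{1}{\frac{5256}{5} \left(-88\right)} = \frac{1}{- \frac{462528}{5}} = - \frac{5}{462528}$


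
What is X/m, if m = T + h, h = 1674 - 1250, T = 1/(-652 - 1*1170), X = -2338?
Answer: -608548/110361 ≈ -5.5142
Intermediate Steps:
T = -1/1822 (T = 1/(-652 - 1170) = 1/(-1822) = -1/1822 ≈ -0.00054885)
h = 424
m = 772527/1822 (m = -1/1822 + 424 = 772527/1822 ≈ 424.00)
X/m = -2338/772527/1822 = -2338*1822/772527 = -608548/110361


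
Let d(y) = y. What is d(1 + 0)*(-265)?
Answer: -265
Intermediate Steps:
d(1 + 0)*(-265) = (1 + 0)*(-265) = 1*(-265) = -265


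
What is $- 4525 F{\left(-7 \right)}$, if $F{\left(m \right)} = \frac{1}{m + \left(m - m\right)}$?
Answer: $\frac{4525}{7} \approx 646.43$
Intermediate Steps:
$F{\left(m \right)} = \frac{1}{m}$ ($F{\left(m \right)} = \frac{1}{m + 0} = \frac{1}{m}$)
$- 4525 F{\left(-7 \right)} = - \frac{4525}{-7} = \left(-4525\right) \left(- \frac{1}{7}\right) = \frac{4525}{7}$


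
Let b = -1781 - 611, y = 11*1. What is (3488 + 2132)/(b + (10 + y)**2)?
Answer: -5620/1951 ≈ -2.8806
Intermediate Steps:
y = 11
b = -2392
(3488 + 2132)/(b + (10 + y)**2) = (3488 + 2132)/(-2392 + (10 + 11)**2) = 5620/(-2392 + 21**2) = 5620/(-2392 + 441) = 5620/(-1951) = 5620*(-1/1951) = -5620/1951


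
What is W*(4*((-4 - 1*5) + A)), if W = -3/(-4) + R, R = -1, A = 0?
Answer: 9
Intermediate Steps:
W = -¼ (W = -3/(-4) - 1 = -3*(-¼) - 1 = ¾ - 1 = -¼ ≈ -0.25000)
W*(4*((-4 - 1*5) + A)) = -((-4 - 1*5) + 0) = -((-4 - 5) + 0) = -(-9 + 0) = -(-9) = -¼*(-36) = 9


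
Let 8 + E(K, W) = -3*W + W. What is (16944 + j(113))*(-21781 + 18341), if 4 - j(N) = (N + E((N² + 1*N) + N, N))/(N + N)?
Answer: -6588234680/113 ≈ -5.8303e+7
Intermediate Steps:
E(K, W) = -8 - 2*W (E(K, W) = -8 + (-3*W + W) = -8 - 2*W)
j(N) = 4 - (-8 - N)/(2*N) (j(N) = 4 - (N + (-8 - 2*N))/(N + N) = 4 - (-8 - N)/(2*N))
(16944 + j(113))*(-21781 + 18341) = (16944 + (9/2 + 4/113))*(-21781 + 18341) = (16944 + (9/2 + 4*(1/113)))*(-3440) = (16944 + (9/2 + 4/113))*(-3440) = (16944 + 1025/226)*(-3440) = (3830369/226)*(-3440) = -6588234680/113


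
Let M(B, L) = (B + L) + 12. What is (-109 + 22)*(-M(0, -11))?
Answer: 87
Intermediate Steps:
M(B, L) = 12 + B + L
(-109 + 22)*(-M(0, -11)) = (-109 + 22)*(-(12 + 0 - 11)) = -(-87) = -87*(-1) = 87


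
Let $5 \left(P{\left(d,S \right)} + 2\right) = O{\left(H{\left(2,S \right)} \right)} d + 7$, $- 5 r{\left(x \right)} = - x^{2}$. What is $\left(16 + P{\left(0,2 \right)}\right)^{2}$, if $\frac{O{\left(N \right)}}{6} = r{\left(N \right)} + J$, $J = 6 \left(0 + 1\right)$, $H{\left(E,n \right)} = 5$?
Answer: $\frac{5929}{25} \approx 237.16$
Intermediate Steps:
$r{\left(x \right)} = \frac{x^{2}}{5}$ ($r{\left(x \right)} = - \frac{\left(-1\right) x^{2}}{5} = \frac{x^{2}}{5}$)
$J = 6$ ($J = 6 \cdot 1 = 6$)
$O{\left(N \right)} = 36 + \frac{6 N^{2}}{5}$ ($O{\left(N \right)} = 6 \left(\frac{N^{2}}{5} + 6\right) = 6 \left(6 + \frac{N^{2}}{5}\right) = 36 + \frac{6 N^{2}}{5}$)
$P{\left(d,S \right)} = - \frac{3}{5} + \frac{66 d}{5}$ ($P{\left(d,S \right)} = -2 + \frac{\left(36 + \frac{6 \cdot 5^{2}}{5}\right) d + 7}{5} = -2 + \frac{\left(36 + \frac{6}{5} \cdot 25\right) d + 7}{5} = -2 + \frac{\left(36 + 30\right) d + 7}{5} = -2 + \frac{66 d + 7}{5} = -2 + \frac{7 + 66 d}{5} = -2 + \left(\frac{7}{5} + \frac{66 d}{5}\right) = - \frac{3}{5} + \frac{66 d}{5}$)
$\left(16 + P{\left(0,2 \right)}\right)^{2} = \left(16 + \left(- \frac{3}{5} + \frac{66}{5} \cdot 0\right)\right)^{2} = \left(16 + \left(- \frac{3}{5} + 0\right)\right)^{2} = \left(16 - \frac{3}{5}\right)^{2} = \left(\frac{77}{5}\right)^{2} = \frac{5929}{25}$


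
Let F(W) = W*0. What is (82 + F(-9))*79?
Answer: 6478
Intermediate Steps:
F(W) = 0
(82 + F(-9))*79 = (82 + 0)*79 = 82*79 = 6478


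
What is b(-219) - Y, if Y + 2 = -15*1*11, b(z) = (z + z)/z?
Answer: 169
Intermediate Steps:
b(z) = 2 (b(z) = (2*z)/z = 2)
Y = -167 (Y = -2 - 15*1*11 = -2 - 15*11 = -2 - 165 = -167)
b(-219) - Y = 2 - 1*(-167) = 2 + 167 = 169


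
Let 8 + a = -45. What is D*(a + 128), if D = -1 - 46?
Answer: -3525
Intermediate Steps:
a = -53 (a = -8 - 45 = -53)
D = -47
D*(a + 128) = -47*(-53 + 128) = -47*75 = -3525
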